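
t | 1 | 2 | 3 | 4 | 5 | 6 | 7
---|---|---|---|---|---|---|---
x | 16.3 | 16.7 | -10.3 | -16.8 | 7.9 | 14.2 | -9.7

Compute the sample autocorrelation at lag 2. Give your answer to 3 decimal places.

Mean x̄ = (16.3 + 16.7 − 10.3 − 16.8 + 7.9 + 14.2 − 9.7)/7 = 2.6143
Deviations from mean: 13.6857, 14.0857, -12.9143, -19.4143, 5.2857, 11.5857, -12.3143
Numerator Σ_{t=1}^{5}(x_t−x̄)(x_{t+2}−x̄) = -808.4847
Denominator Σ(x_t−x̄)² = 1243.2086
r_2 = -808.4847 / 1243.2086 = -0.650

-0.650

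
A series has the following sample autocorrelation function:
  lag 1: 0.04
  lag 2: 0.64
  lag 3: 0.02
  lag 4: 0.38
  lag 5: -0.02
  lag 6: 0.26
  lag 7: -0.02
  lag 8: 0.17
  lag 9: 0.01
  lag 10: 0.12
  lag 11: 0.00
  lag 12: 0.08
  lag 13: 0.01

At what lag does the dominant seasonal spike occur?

2

The largest autocorrelation is r_2 = 0.64, with weaker echoes at lags 4 (0.38), 6 (0.26) and 8 (0.17); the remaining lags stay at or below 0.12.
The dominant spike at lag 2 indicates a seasonal period of 2.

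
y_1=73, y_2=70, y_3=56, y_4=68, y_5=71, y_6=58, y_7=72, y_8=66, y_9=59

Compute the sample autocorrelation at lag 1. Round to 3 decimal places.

-0.321

Mean ȳ = (73 + 70 + 56 + 68 + 71 + 58 + 72 + 66 + 59)/9 = 65.8889
Numerator Σ_{t=1}^{8}(y_t−ȳ)(y_{t+1}−ȳ) = -110.1235
Denominator Σ(y_t−ȳ)² = 342.8889
r_1 = -110.1235 / 342.8889 = -0.321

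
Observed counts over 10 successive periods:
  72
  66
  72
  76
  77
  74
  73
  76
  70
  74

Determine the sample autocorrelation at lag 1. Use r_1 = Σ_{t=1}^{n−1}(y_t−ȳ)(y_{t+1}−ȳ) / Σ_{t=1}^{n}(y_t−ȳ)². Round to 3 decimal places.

Mean ȳ = (72 + 66 + 72 + 76 + 77 + 74 + 73 + 76 + 70 + 74)/10 = 73.0000
Numerator Σ_{t=1}^{9}(y_t−ȳ)(y_{t+1}−ȳ) = 15.0000
Denominator Σ(y_t−ȳ)² = 96.0000
r_1 = 15.0000 / 96.0000 = 0.156

0.156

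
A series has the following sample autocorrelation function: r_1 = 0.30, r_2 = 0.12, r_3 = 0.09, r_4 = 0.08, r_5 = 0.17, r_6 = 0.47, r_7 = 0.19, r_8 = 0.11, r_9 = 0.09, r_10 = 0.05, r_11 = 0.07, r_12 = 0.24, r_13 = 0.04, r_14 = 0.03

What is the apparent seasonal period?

6

The largest autocorrelation is r_6 = 0.47; the remaining lags stay at or below 0.30. The elevated value at lag 1 (0.30), dropping to 0.12 at lag 2, reflects decaying short-term dependence rather than seasonality.
The dominant spike at lag 6 indicates a seasonal period of 6.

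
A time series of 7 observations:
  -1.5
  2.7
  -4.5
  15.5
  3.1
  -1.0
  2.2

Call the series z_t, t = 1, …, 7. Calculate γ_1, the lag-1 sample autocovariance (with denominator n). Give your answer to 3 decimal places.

-12.286

Mean z̄ = (-1.5 + 2.7 − 4.5 + 15.5 + 3.1 − 1.0 + 2.2)/7 = 2.3571
Σ_{t=1}^{6}(z_t−z̄)(z_{t+1}−z̄) = -85.9990
γ_1 = -85.9990 / 7 = -12.286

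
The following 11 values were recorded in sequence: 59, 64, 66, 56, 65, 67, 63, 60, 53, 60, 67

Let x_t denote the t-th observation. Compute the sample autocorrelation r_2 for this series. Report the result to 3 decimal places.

-0.467

Mean x̄ = (59 + 64 + 66 + 56 + 65 + 67 + 63 + 60 + 53 + 60 + 67)/11 = 61.8182
Numerator Σ_{t=1}^{9}(x_t−x̄)(x_{t+2}−x̄) = -99.7934
Denominator Σ(x_t−x̄)² = 213.6364
r_2 = -99.7934 / 213.6364 = -0.467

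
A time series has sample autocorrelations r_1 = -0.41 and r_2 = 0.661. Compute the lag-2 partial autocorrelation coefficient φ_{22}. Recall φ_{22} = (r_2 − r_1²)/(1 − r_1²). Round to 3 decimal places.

0.592

φ_{22} = (r_2 − r_1²) / (1 − r_1²)
r_1² = (-0.41)² = 0.1681
Numerator = 0.661 − 0.1681 = 0.4929; denominator = 1 − 0.1681 = 0.8319
φ_{22} = 0.4929 / 0.8319 = 0.592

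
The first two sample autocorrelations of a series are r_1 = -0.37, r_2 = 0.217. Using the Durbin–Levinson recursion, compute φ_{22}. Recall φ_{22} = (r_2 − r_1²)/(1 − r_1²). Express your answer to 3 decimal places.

φ_{22} = (r_2 − r_1²) / (1 − r_1²)
r_1² = (-0.37)² = 0.1369
Numerator = 0.217 − 0.1369 = 0.0801; denominator = 1 − 0.1369 = 0.8631
φ_{22} = 0.0801 / 0.8631 = 0.093

0.093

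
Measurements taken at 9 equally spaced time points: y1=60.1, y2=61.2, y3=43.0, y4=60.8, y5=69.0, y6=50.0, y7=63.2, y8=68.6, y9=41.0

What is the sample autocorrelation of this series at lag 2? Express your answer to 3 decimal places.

Mean ȳ = (60.1 + 61.2 + 43.0 + 60.8 + 69.0 + 50.0 + 63.2 + 68.6 + 41.0)/9 = 57.4333
Numerator Σ_{t=1}^{7}(y_t−ȳ)(y_{t+2}−ȳ) = -328.8489
Denominator Σ(y_t−ȳ)² = 858.0000
r_2 = -328.8489 / 858.0000 = -0.383

-0.383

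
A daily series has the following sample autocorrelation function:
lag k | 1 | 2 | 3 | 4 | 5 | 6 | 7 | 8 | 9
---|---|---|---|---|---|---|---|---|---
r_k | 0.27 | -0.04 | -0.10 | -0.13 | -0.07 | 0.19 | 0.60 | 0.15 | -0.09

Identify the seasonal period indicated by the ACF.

The largest autocorrelation is r_7 = 0.60; the remaining lags stay at or below 0.27.
The dominant spike at lag 7 indicates a seasonal period of 7.

7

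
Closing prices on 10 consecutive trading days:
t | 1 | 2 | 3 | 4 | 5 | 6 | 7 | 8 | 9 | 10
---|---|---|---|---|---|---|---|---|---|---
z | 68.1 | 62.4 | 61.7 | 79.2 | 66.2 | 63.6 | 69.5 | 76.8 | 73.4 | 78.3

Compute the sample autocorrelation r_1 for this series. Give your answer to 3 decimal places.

0.103

Mean z̄ = (68.1 + 62.4 + 61.7 + 79.2 + 66.2 + 63.6 + 69.5 + 76.8 + 73.4 + 78.3)/10 = 69.9200
Numerator Σ_{t=1}^{9}(z_t−z̄)(z_{t+1}−z̄) = 41.0776
Denominator Σ(z_t−z̄)² = 397.1760
r_1 = 41.0776 / 397.1760 = 0.103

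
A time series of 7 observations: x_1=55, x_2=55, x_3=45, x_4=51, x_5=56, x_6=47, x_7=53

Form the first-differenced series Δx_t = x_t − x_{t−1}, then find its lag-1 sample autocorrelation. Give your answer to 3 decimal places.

First differences Δx: 0, -10, 6, 5, -9, 6
Mean of differences = -0.3333
Numerator Σ(Δx_t−Δx̄)(Δx_{t+1}−Δx̄) = -131.7778
Denominator Σ(Δx_t−Δx̄)² = 277.3333
r_1(Δx) = -131.7778 / 277.3333 = -0.475

-0.475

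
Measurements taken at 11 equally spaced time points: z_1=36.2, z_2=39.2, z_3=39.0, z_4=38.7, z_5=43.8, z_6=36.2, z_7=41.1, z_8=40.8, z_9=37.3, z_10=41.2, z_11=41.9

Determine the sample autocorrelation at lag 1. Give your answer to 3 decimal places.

Mean z̄ = (36.2 + 39.2 + 39.0 + 38.7 + 43.8 + 36.2 + 41.1 + 40.8 + 37.3 + 41.2 + 41.9)/11 = 39.5818
Numerator Σ_{t=1}^{10}(z_t−z̄)(z_{t+1}−z̄) = -21.9640
Denominator Σ(z_t−z̄)² = 58.9164
r_1 = -21.9640 / 58.9164 = -0.373

-0.373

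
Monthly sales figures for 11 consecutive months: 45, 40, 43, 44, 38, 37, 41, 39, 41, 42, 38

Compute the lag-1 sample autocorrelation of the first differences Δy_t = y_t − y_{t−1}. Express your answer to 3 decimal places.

-0.269

First differences Δy: -5, 3, 1, -6, -1, 4, -2, 2, 1, -4
Mean of differences = -0.7000
Numerator Σ(Δy_t−Δȳ)(Δy_{t+1}−Δȳ) = -29.0900
Denominator Σ(Δy_t−Δȳ)² = 108.1000
r_1(Δy) = -29.0900 / 108.1000 = -0.269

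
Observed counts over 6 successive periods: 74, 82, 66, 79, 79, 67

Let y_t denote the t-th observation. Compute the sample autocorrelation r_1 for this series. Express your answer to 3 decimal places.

Mean ȳ = (74 + 82 + 66 + 79 + 79 + 67)/6 = 74.5000
Numerator Σ_{t=1}^{5}(y_t−ȳ)(y_{t+1}−ȳ) = -119.2500
Denominator Σ(y_t−ȳ)² = 225.5000
r_1 = -119.2500 / 225.5000 = -0.529

-0.529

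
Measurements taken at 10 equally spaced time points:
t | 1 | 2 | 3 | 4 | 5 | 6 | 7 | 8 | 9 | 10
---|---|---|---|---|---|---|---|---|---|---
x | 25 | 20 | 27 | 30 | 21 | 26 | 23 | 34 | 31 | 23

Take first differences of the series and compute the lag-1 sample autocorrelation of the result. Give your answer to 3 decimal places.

First differences Δx: -5, 7, 3, -9, 5, -3, 11, -3, -8
Mean of differences = -0.2222
Numerator Σ(Δx_t−Δx̄)(Δx_{t+1}−Δx̄) = -140.6049
Denominator Σ(Δx_t−Δx̄)² = 391.5556
r_1(Δx) = -140.6049 / 391.5556 = -0.359

-0.359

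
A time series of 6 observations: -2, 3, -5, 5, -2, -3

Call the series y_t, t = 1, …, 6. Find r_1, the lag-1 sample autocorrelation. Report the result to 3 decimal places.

-0.679

Mean ȳ = (-2 + 3 − 5 + 5 − 2 − 3)/6 = -0.6667
Deviations from mean: -1.3333, 3.6667, -4.3333, 5.6667, -1.3333, -2.3333
Σ(y_t−ȳ)(y_{t+1}−ȳ) = (-4.8889) + (-15.8889) + (-24.5556) + (-7.5556) + (3.1111) = -49.7778
Denominator Σ(y_t−ȳ)² = 73.3333
r_1 = -49.7778 / 73.3333 = -0.679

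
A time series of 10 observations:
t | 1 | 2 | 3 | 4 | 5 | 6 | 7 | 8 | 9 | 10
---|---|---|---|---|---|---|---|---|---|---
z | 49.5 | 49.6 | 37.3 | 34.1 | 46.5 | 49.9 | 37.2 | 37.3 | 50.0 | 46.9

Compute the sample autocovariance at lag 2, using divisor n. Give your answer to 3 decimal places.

-28.796

Mean z̄ = (49.5 + 49.6 + 37.3 + 34.1 + 46.5 + 49.9 + 37.2 + 37.3 + 50.0 + 46.9)/10 = 43.8300
Σ_{t=1}^{8}(z_t−z̄)(z_{t+2}−z̄) = -287.9568
γ_2 = -287.9568 / 10 = -28.796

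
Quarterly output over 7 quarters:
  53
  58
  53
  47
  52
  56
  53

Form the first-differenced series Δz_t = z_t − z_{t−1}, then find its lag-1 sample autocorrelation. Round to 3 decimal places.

First differences Δz: 5, -5, -6, 5, 4, -3
Mean of differences = 0.0000
Numerator Σ(Δz_t−Δz̄)(Δz_{t+1}−Δz̄) = -17.0000
Denominator Σ(Δz_t−Δz̄)² = 136.0000
r_1(Δz) = -17.0000 / 136.0000 = -0.125

-0.125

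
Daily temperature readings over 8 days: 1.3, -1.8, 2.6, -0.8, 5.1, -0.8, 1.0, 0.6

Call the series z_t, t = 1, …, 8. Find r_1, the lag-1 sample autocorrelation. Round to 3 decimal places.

-0.680

Mean z̄ = (1.3 − 1.8 + 2.6 − 0.8 + 5.1 − 0.8 + 1.0 + 0.6)/8 = 0.9000
Deviations from mean: 0.4000, -2.7000, 1.7000, -1.7000, 4.2000, -1.7000, 0.1000, -0.3000
Numerator Σ_{t=1}^{7}(z_t−z̄)(z_{t+1}−z̄) = -23.0400
Denominator Σ(z_t−z̄)² = 33.8600
r_1 = -23.0400 / 33.8600 = -0.680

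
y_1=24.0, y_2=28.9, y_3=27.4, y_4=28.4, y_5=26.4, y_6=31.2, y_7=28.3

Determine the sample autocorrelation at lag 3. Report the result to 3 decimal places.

Mean ȳ = (24.0 + 28.9 + 27.4 + 28.4 + 26.4 + 31.2 + 28.3)/7 = 27.8000
Deviations from mean: -3.8000, 1.1000, -0.4000, 0.6000, -1.4000, 3.4000, 0.5000
Numerator Σ_{t=1}^{4}(y_t−ȳ)(y_{t+3}−ȳ) = -4.8800
Denominator Σ(y_t−ȳ)² = 29.9400
r_3 = -4.8800 / 29.9400 = -0.163

-0.163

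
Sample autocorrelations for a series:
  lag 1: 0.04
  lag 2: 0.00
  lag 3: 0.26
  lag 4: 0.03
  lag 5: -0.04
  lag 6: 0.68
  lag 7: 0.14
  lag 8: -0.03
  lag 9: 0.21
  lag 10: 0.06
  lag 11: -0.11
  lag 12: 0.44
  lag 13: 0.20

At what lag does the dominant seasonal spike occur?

The largest autocorrelation is r_6 = 0.68, with a weaker echo at lag 12 (0.44); the remaining lags stay at or below 0.26.
The dominant spike at lag 6 indicates a seasonal period of 6.

6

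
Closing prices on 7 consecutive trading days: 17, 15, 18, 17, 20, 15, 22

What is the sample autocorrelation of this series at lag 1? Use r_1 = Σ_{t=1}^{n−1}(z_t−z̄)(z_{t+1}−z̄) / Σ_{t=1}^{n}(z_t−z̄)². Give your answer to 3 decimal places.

Mean z̄ = (17 + 15 + 18 + 17 + 20 + 15 + 22)/7 = 17.7143
Deviations from mean: -0.7143, -2.7143, 0.2857, -0.7143, 2.2857, -2.7143, 4.2857
Numerator Σ_{t=1}^{6}(z_t−z̄)(z_{t+1}−z̄) = -18.5102
Denominator Σ(z_t−z̄)² = 39.4286
r_1 = -18.5102 / 39.4286 = -0.469

-0.469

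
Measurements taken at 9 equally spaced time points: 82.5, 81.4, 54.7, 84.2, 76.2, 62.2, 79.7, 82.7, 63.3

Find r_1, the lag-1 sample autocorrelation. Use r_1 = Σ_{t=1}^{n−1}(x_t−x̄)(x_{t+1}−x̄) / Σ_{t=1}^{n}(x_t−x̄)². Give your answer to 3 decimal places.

Mean x̄ = (82.5 + 81.4 + 54.7 + 84.2 + 76.2 + 62.2 + 79.7 + 82.7 + 63.3)/9 = 74.1000
Numerator Σ_{t=1}^{8}(x_t−x̄)(x_{t+1}−x̄) = -391.3800
Denominator Σ(x_t−x̄)² = 970.2000
r_1 = -391.3800 / 970.2000 = -0.403

-0.403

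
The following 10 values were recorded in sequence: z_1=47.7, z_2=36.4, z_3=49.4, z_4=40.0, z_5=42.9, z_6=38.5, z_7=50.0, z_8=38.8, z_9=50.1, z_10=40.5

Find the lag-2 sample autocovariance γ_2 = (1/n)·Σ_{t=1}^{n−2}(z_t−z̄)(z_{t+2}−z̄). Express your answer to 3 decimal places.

14.008

Mean z̄ = (47.7 + 36.4 + 49.4 + 40.0 + 42.9 + 38.5 + 50.0 + 38.8 + 50.1 + 40.5)/10 = 43.4300
Σ_{t=1}^{8}(z_t−z̄)(z_{t+2}−z̄) = 140.0822
γ_2 = 140.0822 / 10 = 14.008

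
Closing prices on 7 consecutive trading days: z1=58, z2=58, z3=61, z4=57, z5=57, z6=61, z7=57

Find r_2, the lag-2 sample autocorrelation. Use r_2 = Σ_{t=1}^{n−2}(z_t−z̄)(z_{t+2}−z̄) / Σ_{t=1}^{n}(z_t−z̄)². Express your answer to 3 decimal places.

Mean z̄ = (58 + 58 + 61 + 57 + 57 + 61 + 57)/7 = 58.4286
Deviations from mean: -0.4286, -0.4286, 2.5714, -1.4286, -1.4286, 2.5714, -1.4286
Σ(z_t−z̄)(z_{t+2}−z̄) = (-1.1020) + (0.6122) + (-3.6735) + (-3.6735) + (2.0408) = -5.7959
Denominator Σ(z_t−z̄)² = 19.7143
r_2 = -5.7959 / 19.7143 = -0.294

-0.294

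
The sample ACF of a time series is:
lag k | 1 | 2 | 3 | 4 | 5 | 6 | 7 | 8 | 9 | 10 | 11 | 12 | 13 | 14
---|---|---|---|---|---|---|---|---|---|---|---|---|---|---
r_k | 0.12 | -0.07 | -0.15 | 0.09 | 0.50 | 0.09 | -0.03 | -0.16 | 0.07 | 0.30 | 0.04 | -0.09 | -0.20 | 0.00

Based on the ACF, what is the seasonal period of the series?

5

The largest autocorrelation is r_5 = 0.50, with a weaker echo at lag 10 (0.30); the remaining lags stay at or below 0.12.
The dominant spike at lag 5 indicates a seasonal period of 5.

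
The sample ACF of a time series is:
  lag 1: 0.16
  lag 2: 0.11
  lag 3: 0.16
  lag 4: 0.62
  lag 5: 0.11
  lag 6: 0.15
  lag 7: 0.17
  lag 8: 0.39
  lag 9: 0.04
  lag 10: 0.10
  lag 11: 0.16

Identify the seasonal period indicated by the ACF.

4

The largest autocorrelation is r_4 = 0.62, with a weaker echo at lag 8 (0.39); the remaining lags stay at or below 0.17.
The dominant spike at lag 4 indicates a seasonal period of 4.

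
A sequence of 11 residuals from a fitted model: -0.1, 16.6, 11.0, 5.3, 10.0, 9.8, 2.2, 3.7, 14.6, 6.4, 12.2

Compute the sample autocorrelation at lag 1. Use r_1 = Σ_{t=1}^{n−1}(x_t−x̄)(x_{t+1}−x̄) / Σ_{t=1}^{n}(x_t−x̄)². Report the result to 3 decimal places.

-0.315

Mean x̄ = (-0.1 + 16.6 + 11.0 + 5.3 + 10.0 + 9.8 + 2.2 + 3.7 + 14.6 + 6.4 + 12.2)/11 = 8.3364
Numerator Σ_{t=1}^{10}(x_t−x̄)(x_{t+1}−x̄) = -87.5895
Denominator Σ(x_t−x̄)² = 277.7455
r_1 = -87.5895 / 277.7455 = -0.315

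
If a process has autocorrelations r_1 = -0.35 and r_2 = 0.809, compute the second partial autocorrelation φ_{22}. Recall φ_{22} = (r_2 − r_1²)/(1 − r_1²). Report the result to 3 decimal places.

0.782

φ_{22} = (r_2 − r_1²) / (1 − r_1²)
r_1² = (-0.35)² = 0.1225
Numerator = 0.809 − 0.1225 = 0.6865; denominator = 1 − 0.1225 = 0.8775
φ_{22} = 0.6865 / 0.8775 = 0.782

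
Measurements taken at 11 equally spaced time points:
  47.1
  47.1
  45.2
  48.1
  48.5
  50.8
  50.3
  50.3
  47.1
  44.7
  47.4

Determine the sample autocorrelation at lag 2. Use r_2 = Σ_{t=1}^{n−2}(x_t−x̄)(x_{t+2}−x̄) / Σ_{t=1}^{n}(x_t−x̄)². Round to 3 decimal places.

0.007

Mean x̄ = (47.1 + 47.1 + 45.2 + 48.1 + 48.5 + 50.8 + 50.3 + 50.3 + 47.1 + 44.7 + 47.4)/11 = 47.8727
Numerator Σ_{t=1}^{9}(x_t−x̄)(x_{t+2}−x̄) = 0.2949
Denominator Σ(x_t−x̄)² = 40.0218
r_2 = 0.2949 / 40.0218 = 0.007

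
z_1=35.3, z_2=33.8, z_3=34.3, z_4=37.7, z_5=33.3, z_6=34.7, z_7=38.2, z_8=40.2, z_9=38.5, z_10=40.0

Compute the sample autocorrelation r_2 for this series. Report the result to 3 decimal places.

Mean z̄ = (35.3 + 33.8 + 34.3 + 37.7 + 33.3 + 34.7 + 38.2 + 40.2 + 38.5 + 40.0)/10 = 36.6000
Numerator Σ_{t=1}^{8}(z_t−z̄)(z_{t+2}−z̄) = 8.5700
Denominator Σ(z_t−z̄)² = 61.2200
r_2 = 8.5700 / 61.2200 = 0.140

0.140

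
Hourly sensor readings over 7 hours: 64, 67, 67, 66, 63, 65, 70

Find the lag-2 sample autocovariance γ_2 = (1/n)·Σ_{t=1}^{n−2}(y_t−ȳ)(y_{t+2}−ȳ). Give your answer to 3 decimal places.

-2.429

Mean ȳ = (64 + 67 + 67 + 66 + 63 + 65 + 70)/7 = 66.0000
Σ_{t=1}^{5}(y_t−ȳ)(y_{t+2}−ȳ) = -17.0000
γ_2 = -17.0000 / 7 = -2.429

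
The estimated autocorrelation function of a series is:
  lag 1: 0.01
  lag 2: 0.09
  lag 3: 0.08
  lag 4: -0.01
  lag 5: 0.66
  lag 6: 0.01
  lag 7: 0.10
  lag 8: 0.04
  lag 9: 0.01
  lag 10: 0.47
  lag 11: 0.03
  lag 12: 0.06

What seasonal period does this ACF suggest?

The largest autocorrelation is r_5 = 0.66, with a weaker echo at lag 10 (0.47); the remaining lags stay at or below 0.10.
The dominant spike at lag 5 indicates a seasonal period of 5.

5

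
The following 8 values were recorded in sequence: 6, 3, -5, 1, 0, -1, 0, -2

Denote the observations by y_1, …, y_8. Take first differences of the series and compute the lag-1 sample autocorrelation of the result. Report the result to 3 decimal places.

First differences Δy: -3, -8, 6, -1, -1, 1, -2
Mean of differences = -1.1429
Numerator Σ(Δy_t−Δȳ)(Δy_{t+1}−Δȳ) = -36.7347
Denominator Σ(Δy_t−Δȳ)² = 106.8571
r_1(Δy) = -36.7347 / 106.8571 = -0.344

-0.344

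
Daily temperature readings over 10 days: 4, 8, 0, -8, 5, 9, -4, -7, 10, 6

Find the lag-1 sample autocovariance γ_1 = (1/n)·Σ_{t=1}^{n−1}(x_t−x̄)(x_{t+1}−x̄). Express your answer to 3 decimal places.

-1.619

Mean x̄ = (4 + 8 + 0 − 8 + 5 + 9 − 4 − 7 + 10 + 6)/10 = 2.3000
Σ_{t=1}^{9}(x_t−x̄)(x_{t+1}−x̄) = -16.1900
γ_1 = -16.1900 / 10 = -1.619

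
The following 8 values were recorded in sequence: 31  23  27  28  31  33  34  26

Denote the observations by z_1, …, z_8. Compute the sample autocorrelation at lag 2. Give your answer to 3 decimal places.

Mean z̄ = (31 + 23 + 27 + 28 + 31 + 33 + 34 + 26)/8 = 29.1250
Deviations from mean: 1.8750, -6.1250, -2.1250, -1.1250, 1.8750, 3.8750, 4.8750, -3.1250
Σ(z_t−z̄)(z_{t+2}−z̄) = (-3.9844) + (6.8906) + (-3.9844) + (-4.3594) + (9.1406) + (-12.1094) = -8.4063
Denominator Σ(z_t−z̄)² = 98.8750
r_2 = -8.4063 / 98.8750 = -0.085

-0.085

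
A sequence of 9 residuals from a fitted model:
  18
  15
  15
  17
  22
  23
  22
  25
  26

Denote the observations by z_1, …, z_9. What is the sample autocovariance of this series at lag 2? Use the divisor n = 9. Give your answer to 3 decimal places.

Mean z̄ = (18 + 15 + 15 + 17 + 22 + 23 + 22 + 25 + 26)/9 = 20.3333
Σ_{t=1}^{7}(z_t−z̄)(z_{t+2}−z̄) = 37.1111
γ_2 = 37.1111 / 9 = 4.123

4.123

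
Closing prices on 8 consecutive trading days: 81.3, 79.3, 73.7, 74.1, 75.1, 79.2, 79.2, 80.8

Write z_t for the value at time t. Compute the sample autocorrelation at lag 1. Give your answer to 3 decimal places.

Mean z̄ = (81.3 + 79.3 + 73.7 + 74.1 + 75.1 + 79.2 + 79.2 + 80.8)/8 = 77.8375
Numerator Σ_{t=1}^{7}(z_t−z̄)(z_{t+1}−z̄) = 26.8711
Denominator Σ(z_t−z̄)² = 65.1988
r_1 = 26.8711 / 65.1988 = 0.412

0.412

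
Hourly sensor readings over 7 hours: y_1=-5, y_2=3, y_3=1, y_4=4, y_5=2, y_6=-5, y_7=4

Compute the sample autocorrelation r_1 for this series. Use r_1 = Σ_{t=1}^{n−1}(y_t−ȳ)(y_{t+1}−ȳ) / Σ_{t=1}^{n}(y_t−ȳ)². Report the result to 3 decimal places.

-0.354

Mean ȳ = (-5 + 3 + 1 + 4 + 2 − 5 + 4)/7 = 0.5714
Deviations from mean: -5.5714, 2.4286, 0.4286, 3.4286, 1.4286, -5.5714, 3.4286
Σ(y_t−ȳ)(y_{t+1}−ȳ) = (-13.5306) + (1.0408) + (1.4694) + (4.8980) + (-7.9592) + (-19.1020) = -33.1837
Denominator Σ(y_t−ȳ)² = 93.7143
r_1 = -33.1837 / 93.7143 = -0.354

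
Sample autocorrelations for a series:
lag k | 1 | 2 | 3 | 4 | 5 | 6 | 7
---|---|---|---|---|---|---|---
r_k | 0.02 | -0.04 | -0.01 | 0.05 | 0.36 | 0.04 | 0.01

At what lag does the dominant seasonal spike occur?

The largest autocorrelation is r_5 = 0.36; the remaining lags stay at or below 0.05.
The dominant spike at lag 5 indicates a seasonal period of 5.

5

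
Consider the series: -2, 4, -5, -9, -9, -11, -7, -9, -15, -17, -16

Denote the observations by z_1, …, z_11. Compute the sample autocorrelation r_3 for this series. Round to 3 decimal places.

Mean z̄ = (-2 + 4 − 5 − 9 − 9 − 11 − 7 − 9 − 15 − 17 − 16)/11 = -8.7273
Numerator Σ_{t=1}^{8}(z_t−z̄)(z_{t+3}−z̄) = -12.2231
Denominator Σ(z_t−z̄)² = 390.1818
r_3 = -12.2231 / 390.1818 = -0.031

-0.031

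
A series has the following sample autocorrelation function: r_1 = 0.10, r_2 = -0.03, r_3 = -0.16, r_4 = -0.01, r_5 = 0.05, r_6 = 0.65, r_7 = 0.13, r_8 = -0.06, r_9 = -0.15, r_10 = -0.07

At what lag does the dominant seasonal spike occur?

The largest autocorrelation is r_6 = 0.65; the remaining lags stay at or below 0.13.
The dominant spike at lag 6 indicates a seasonal period of 6.

6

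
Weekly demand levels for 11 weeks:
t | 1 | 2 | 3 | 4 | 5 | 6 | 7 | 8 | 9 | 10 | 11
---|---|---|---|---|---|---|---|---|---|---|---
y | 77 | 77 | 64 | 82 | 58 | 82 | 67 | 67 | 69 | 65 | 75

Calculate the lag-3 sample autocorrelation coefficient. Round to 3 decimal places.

Mean ȳ = (77 + 77 + 64 + 82 + 58 + 82 + 67 + 67 + 69 + 65 + 75)/11 = 71.1818
Numerator Σ_{t=1}^{8}(y_t−ȳ)(y_{t+3}−ȳ) = -95.2810
Denominator Σ(y_t−ȳ)² = 619.6364
r_3 = -95.2810 / 619.6364 = -0.154

-0.154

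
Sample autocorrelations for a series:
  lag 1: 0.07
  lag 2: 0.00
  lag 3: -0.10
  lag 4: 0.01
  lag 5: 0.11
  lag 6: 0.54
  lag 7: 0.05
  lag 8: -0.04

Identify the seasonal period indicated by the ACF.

The largest autocorrelation is r_6 = 0.54; the remaining lags stay at or below 0.11.
The dominant spike at lag 6 indicates a seasonal period of 6.

6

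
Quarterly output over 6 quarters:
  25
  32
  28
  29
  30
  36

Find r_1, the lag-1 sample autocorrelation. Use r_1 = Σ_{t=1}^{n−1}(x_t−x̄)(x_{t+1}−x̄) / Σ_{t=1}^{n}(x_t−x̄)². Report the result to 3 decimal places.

Mean x̄ = (25 + 32 + 28 + 29 + 30 + 36)/6 = 30.0000
Deviations from mean: -5.0000, 2.0000, -2.0000, -1.0000, 0.0000, 6.0000
Numerator Σ_{t=1}^{5}(x_t−x̄)(x_{t+1}−x̄) = -12.0000
Denominator Σ(x_t−x̄)² = 70.0000
r_1 = -12.0000 / 70.0000 = -0.171

-0.171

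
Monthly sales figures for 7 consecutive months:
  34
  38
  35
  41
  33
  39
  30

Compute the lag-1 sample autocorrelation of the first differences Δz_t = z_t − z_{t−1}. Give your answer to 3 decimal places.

First differences Δz: 4, -3, 6, -8, 6, -9
Mean of differences = -0.6667
Numerator Σ(Δz_t−Δz̄)(Δz_{t+1}−Δz̄) = -179.7778
Denominator Σ(Δz_t−Δz̄)² = 239.3333
r_1(Δz) = -179.7778 / 239.3333 = -0.751

-0.751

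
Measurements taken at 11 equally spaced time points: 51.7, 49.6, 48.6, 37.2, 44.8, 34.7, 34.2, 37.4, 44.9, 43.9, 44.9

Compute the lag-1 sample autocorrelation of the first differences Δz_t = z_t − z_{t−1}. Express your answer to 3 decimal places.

First differences Δz: -2.1, -1.0, -11.4, 7.6, -10.1, -0.5, 3.2, 7.5, -1.0, 1.0
Mean of differences = -0.6800
Numerator Σ(Δz_t−Δz̄)(Δz_{t+1}−Δz̄) = -135.2884
Denominator Σ(Δz_t−Δz̄)² = 359.2560
r_1(Δz) = -135.2884 / 359.2560 = -0.377

-0.377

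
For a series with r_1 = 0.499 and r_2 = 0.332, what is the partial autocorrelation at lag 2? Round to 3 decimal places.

0.111

φ_{22} = (r_2 − r_1²) / (1 − r_1²)
r_1² = (0.499)² = 0.249001
Numerator = 0.332 − 0.2490 = 0.0830; denominator = 1 − 0.2490 = 0.7510
φ_{22} = 0.0830 / 0.7510 = 0.111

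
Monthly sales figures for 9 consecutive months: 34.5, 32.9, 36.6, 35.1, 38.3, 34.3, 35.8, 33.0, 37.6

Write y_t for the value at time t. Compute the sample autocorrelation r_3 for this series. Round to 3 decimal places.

-0.612

Mean ȳ = (34.5 + 32.9 + 36.6 + 35.1 + 38.3 + 34.3 + 35.8 + 33.0 + 37.6)/9 = 35.3444
Numerator Σ_{t=1}^{6}(y_t−ȳ)(y_{t+3}−ȳ) = -17.7259
Denominator Σ(y_t−ȳ)² = 28.9422
r_3 = -17.7259 / 28.9422 = -0.612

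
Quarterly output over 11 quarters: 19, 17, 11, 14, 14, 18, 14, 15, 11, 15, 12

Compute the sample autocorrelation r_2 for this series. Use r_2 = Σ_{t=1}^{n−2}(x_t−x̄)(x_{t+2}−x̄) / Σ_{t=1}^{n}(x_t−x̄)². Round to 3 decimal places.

-0.057

Mean x̄ = (19 + 17 + 11 + 14 + 14 + 18 + 14 + 15 + 11 + 15 + 12)/11 = 14.5455
Numerator Σ_{t=1}^{9}(x_t−x̄)(x_{t+2}−x̄) = -4.0496
Denominator Σ(x_t−x̄)² = 70.7273
r_2 = -4.0496 / 70.7273 = -0.057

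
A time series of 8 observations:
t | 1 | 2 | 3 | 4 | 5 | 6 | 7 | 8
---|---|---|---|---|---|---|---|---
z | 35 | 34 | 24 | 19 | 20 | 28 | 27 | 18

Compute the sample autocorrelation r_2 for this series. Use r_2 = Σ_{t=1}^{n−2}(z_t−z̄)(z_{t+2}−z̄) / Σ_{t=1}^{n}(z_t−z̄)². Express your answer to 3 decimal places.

Mean z̄ = (35 + 34 + 24 + 19 + 20 + 28 + 27 + 18)/8 = 25.6250
Σ(z_t−z̄)(z_{t+2}−z̄) = (-15.2344) + (-55.4844) + (9.1406) + (-15.7344) + (-7.7344) + (-18.1094) = -103.1563
Denominator Σ(z_t−z̄)² = 301.8750
r_2 = -103.1563 / 301.8750 = -0.342

-0.342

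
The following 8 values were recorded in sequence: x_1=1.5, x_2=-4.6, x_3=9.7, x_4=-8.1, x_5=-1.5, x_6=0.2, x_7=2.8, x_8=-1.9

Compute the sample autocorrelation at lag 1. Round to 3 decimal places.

Mean x̄ = (1.5 − 4.6 + 9.7 − 8.1 − 1.5 + 0.2 + 2.8 − 1.9)/8 = -0.2375
Deviations from mean: 1.7375, -4.3625, 9.9375, -7.8625, -1.2625, 0.4375, 3.0375, -1.6625
Σ(x_t−x̄)(x_{t+1}−x̄) = (-7.5798) + (-43.3523) + (-78.1336) + (9.9264) + (-0.5523) + (1.3289) + (-5.0498) = -123.4127
Denominator Σ(x_t−x̄)² = 196.3988
r_1 = -123.4127 / 196.3988 = -0.628

-0.628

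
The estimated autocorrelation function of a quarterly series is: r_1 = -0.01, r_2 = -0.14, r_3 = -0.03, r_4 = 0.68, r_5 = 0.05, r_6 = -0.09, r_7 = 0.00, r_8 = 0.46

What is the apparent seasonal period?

4

The largest autocorrelation is r_4 = 0.68, with a weaker echo at lag 8 (0.46); the remaining lags stay at or below 0.05.
The dominant spike at lag 4 indicates a seasonal period of 4.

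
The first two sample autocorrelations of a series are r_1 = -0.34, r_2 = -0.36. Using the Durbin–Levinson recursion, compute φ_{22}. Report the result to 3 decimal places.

-0.538

φ_{22} = (r_2 − r_1²) / (1 − r_1²)
r_1² = (-0.34)² = 0.1156
Numerator = -0.36 − 0.1156 = -0.4756; denominator = 1 − 0.1156 = 0.8844
φ_{22} = -0.4756 / 0.8844 = -0.538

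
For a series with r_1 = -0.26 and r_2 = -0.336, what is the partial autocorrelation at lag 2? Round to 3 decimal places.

φ_{22} = (r_2 − r_1²) / (1 − r_1²)
r_1² = (-0.26)² = 0.0676
Numerator = -0.336 − 0.0676 = -0.4036; denominator = 1 − 0.0676 = 0.9324
φ_{22} = -0.4036 / 0.9324 = -0.433

-0.433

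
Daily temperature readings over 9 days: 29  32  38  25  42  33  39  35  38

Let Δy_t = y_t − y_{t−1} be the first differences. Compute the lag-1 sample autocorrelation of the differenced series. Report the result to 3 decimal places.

-0.833

First differences Δy: 3, 6, -13, 17, -9, 6, -4, 3
Mean of differences = 1.1250
Numerator Σ(Δy_t−Δȳ)(Δy_{t+1}−Δȳ) = -528.6406
Denominator Σ(Δy_t−Δȳ)² = 634.8750
r_1(Δy) = -528.6406 / 634.8750 = -0.833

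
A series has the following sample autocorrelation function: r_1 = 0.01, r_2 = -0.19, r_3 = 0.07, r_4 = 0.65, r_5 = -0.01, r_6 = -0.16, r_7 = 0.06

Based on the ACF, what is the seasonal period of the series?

4

The largest autocorrelation is r_4 = 0.65; the remaining lags stay at or below 0.07.
The dominant spike at lag 4 indicates a seasonal period of 4.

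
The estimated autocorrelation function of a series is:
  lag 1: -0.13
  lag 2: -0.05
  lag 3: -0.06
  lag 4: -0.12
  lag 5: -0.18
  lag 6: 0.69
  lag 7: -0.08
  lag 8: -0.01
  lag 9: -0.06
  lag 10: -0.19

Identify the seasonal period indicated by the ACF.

The largest autocorrelation is r_6 = 0.69; the remaining lags stay at or below -0.01.
The dominant spike at lag 6 indicates a seasonal period of 6.

6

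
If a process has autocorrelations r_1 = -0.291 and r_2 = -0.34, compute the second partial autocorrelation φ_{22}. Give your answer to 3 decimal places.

-0.464

φ_{22} = (r_2 − r_1²) / (1 − r_1²)
r_1² = (-0.291)² = 0.084681
Numerator = -0.34 − 0.0847 = -0.4247; denominator = 1 − 0.0847 = 0.9153
φ_{22} = -0.4247 / 0.9153 = -0.464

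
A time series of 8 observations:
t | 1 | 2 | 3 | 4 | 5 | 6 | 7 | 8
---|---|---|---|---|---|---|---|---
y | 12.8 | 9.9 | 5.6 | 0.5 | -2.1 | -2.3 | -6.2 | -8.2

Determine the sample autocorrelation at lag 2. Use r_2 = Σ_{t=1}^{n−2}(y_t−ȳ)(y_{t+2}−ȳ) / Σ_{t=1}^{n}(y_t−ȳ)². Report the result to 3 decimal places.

0.228

Mean ȳ = (12.8 + 9.9 + 5.6 + 0.5 − 2.1 − 2.3 − 6.2 − 8.2)/8 = 1.2500
Deviations from mean: 11.5500, 8.6500, 4.3500, -0.7500, -3.3500, -3.5500, -7.4500, -9.4500
Σ(y_t−ȳ)(y_{t+2}−ȳ) = (50.2425) + (-6.4875) + (-14.5725) + (2.6625) + (24.9575) + (33.5475) = 90.3500
Denominator Σ(y_t−ȳ)² = 396.3400
r_2 = 90.3500 / 396.3400 = 0.228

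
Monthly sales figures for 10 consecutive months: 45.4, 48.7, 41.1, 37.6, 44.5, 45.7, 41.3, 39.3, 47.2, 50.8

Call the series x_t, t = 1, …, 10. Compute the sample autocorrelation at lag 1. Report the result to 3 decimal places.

0.154

Mean x̄ = (45.4 + 48.7 + 41.1 + 37.6 + 44.5 + 45.7 + 41.3 + 39.3 + 47.2 + 50.8)/10 = 44.1600
Numerator Σ_{t=1}^{9}(x_t−x̄)(x_{t+1}−x̄) = 25.0104
Denominator Σ(x_t−x̄)² = 162.1640
r_1 = 25.0104 / 162.1640 = 0.154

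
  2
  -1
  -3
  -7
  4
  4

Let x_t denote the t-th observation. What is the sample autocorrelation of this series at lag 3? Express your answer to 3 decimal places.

Mean x̄ = (2 − 1 − 3 − 7 + 4 + 4)/6 = -0.1667
Deviations from mean: 2.1667, -0.8333, -2.8333, -6.8333, 4.1667, 4.1667
Σ(x_t−x̄)(x_{t+3}−x̄) = (-14.8056) + (-3.4722) + (-11.8056) = -30.0833
Denominator Σ(x_t−x̄)² = 94.8333
r_3 = -30.0833 / 94.8333 = -0.317

-0.317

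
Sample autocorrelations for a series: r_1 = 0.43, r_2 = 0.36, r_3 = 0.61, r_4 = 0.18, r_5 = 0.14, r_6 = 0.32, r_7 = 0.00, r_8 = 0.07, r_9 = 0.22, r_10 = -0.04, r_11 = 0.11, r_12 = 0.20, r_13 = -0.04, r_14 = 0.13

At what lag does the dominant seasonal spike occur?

The largest autocorrelation is r_3 = 0.61; the remaining lags stay at or below 0.43. The elevated value at lag 1 (0.43), dropping to 0.36 at lag 2, reflects decaying short-term dependence rather than seasonality.
The dominant spike at lag 3 indicates a seasonal period of 3.

3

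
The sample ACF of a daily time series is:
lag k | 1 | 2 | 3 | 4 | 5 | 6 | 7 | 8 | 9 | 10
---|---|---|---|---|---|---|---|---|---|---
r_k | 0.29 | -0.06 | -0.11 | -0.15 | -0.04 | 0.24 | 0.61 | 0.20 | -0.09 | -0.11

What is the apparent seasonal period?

7

The largest autocorrelation is r_7 = 0.61; the remaining lags stay at or below 0.29.
The dominant spike at lag 7 indicates a seasonal period of 7.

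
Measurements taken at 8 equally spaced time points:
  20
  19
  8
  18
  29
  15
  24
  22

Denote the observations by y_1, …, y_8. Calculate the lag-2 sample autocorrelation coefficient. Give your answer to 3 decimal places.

Mean ȳ = (20 + 19 + 8 + 18 + 29 + 15 + 24 + 22)/8 = 19.3750
Deviations from mean: 0.6250, -0.3750, -11.3750, -1.3750, 9.6250, -4.3750, 4.6250, 2.6250
Σ(y_t−ȳ)(y_{t+2}−ȳ) = (-7.1094) + (0.5156) + (-109.4844) + (6.0156) + (44.5156) + (-11.4844) = -77.0313
Denominator Σ(y_t−ȳ)² = 271.8750
r_2 = -77.0313 / 271.8750 = -0.283

-0.283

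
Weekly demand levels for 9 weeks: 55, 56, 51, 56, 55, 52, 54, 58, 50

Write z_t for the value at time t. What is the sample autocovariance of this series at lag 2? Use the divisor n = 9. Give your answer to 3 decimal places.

-1.534

Mean z̄ = (55 + 56 + 51 + 56 + 55 + 52 + 54 + 58 + 50)/9 = 54.1111
Σ_{t=1}^{7}(z_t−z̄)(z_{t+2}−z̄) = -13.8025
γ_2 = -13.8025 / 9 = -1.534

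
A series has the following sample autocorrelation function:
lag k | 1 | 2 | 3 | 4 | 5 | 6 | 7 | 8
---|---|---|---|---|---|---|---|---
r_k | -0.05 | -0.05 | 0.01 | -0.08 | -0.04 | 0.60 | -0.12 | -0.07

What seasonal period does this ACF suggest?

6

The largest autocorrelation is r_6 = 0.60; the remaining lags stay at or below 0.01.
The dominant spike at lag 6 indicates a seasonal period of 6.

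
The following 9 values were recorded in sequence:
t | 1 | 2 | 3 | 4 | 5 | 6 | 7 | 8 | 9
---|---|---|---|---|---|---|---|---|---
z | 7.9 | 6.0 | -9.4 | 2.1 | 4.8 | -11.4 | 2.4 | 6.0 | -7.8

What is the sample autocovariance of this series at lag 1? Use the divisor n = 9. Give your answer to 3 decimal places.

Mean z̄ = (7.9 + 6.0 − 9.4 + 2.1 + 4.8 − 11.4 + 2.4 + 6.0 − 7.8)/9 = 0.0667
Σ_{t=1}^{8}(z_t−z̄)(z_{t+1}−z̄) = -133.1778
γ_1 = -133.1778 / 9 = -14.798

-14.798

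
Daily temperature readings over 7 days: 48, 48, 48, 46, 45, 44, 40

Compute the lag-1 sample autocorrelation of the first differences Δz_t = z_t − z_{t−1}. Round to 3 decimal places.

-0.010

First differences Δz: 0, 0, -2, -1, -1, -4
Mean of differences = -1.3333
Numerator Σ(Δz_t−Δz̄)(Δz_{t+1}−Δz̄) = -0.1111
Denominator Σ(Δz_t−Δz̄)² = 11.3333
r_1(Δz) = -0.1111 / 11.3333 = -0.010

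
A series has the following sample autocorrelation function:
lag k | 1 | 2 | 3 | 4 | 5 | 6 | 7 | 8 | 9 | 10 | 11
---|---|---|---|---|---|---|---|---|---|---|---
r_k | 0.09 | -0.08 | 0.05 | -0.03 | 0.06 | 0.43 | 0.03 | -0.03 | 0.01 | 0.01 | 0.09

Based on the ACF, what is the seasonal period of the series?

6

The largest autocorrelation is r_6 = 0.43; the remaining lags stay at or below 0.09.
The dominant spike at lag 6 indicates a seasonal period of 6.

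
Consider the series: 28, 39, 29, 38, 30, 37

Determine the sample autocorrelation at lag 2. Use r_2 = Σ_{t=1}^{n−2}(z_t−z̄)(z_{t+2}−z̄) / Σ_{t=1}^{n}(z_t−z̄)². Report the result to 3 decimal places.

0.645

Mean z̄ = (28 + 39 + 29 + 38 + 30 + 37)/6 = 33.5000
Σ(z_t−z̄)(z_{t+2}−z̄) = (24.7500) + (24.7500) + (15.7500) + (15.7500) = 81.0000
Denominator Σ(z_t−z̄)² = 125.5000
r_2 = 81.0000 / 125.5000 = 0.645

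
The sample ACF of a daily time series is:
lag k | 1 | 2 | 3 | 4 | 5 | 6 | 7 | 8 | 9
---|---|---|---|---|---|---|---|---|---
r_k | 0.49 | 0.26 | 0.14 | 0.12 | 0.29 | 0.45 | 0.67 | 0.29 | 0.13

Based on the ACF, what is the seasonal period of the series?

7

The largest autocorrelation is r_7 = 0.67; the remaining lags stay at or below 0.49. The elevated value at lag 1 (0.49), dropping to 0.26 at lag 2, reflects decaying short-term dependence rather than seasonality.
The dominant spike at lag 7 indicates a seasonal period of 7.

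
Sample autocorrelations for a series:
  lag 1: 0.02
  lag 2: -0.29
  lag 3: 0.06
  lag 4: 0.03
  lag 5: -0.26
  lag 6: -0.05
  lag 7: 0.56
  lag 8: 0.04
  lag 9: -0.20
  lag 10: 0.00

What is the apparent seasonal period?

The largest autocorrelation is r_7 = 0.56; the remaining lags stay at or below 0.06.
The dominant spike at lag 7 indicates a seasonal period of 7.

7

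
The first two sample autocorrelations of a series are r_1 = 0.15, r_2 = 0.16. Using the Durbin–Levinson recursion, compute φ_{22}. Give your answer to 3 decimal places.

φ_{22} = (r_2 − r_1²) / (1 − r_1²)
r_1² = (0.15)² = 0.0225
Numerator = 0.16 − 0.0225 = 0.1375; denominator = 1 − 0.0225 = 0.9775
φ_{22} = 0.1375 / 0.9775 = 0.141

0.141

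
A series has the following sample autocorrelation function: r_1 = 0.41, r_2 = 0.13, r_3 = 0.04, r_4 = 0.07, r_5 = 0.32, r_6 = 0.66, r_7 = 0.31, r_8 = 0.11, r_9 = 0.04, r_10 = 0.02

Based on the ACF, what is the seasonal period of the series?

6

The largest autocorrelation is r_6 = 0.66; the remaining lags stay at or below 0.41. The elevated value at lag 1 (0.41), dropping to 0.13 at lag 2, reflects decaying short-term dependence rather than seasonality.
The dominant spike at lag 6 indicates a seasonal period of 6.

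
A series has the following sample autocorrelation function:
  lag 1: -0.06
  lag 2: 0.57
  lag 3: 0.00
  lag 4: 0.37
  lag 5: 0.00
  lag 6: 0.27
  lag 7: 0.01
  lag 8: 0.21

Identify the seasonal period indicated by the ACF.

2

The largest autocorrelation is r_2 = 0.57, with weaker echoes at lags 4 (0.37), 6 (0.27) and 8 (0.21); the remaining lags stay at or below 0.01.
The dominant spike at lag 2 indicates a seasonal period of 2.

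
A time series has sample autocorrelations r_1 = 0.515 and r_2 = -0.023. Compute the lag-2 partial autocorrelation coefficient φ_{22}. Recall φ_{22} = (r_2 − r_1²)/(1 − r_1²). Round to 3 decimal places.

φ_{22} = (r_2 − r_1²) / (1 − r_1²)
r_1² = (0.515)² = 0.265225
Numerator = -0.023 − 0.2652 = -0.2882; denominator = 1 − 0.2652 = 0.7348
φ_{22} = -0.2882 / 0.7348 = -0.392

-0.392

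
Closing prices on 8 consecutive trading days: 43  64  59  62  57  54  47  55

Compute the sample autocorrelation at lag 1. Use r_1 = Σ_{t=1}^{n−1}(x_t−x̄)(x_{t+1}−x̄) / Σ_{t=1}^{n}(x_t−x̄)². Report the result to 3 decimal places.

-0.071

Mean x̄ = (43 + 64 + 59 + 62 + 57 + 54 + 47 + 55)/8 = 55.1250
Deviations from mean: -12.1250, 8.8750, 3.8750, 6.8750, 1.8750, -1.1250, -8.1250, -0.1250
Σ(x_t−x̄)(x_{t+1}−x̄) = (-107.6094) + (34.3906) + (26.6406) + (12.8906) + (-2.1094) + (9.1406) + (1.0156) = -25.6406
Denominator Σ(x_t−x̄)² = 358.8750
r_1 = -25.6406 / 358.8750 = -0.071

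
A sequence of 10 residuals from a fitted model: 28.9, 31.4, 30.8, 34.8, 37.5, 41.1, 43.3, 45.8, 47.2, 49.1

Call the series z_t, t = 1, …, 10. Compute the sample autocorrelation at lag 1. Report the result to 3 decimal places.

0.728

Mean z̄ = (28.9 + 31.4 + 30.8 + 34.8 + 37.5 + 41.1 + 43.3 + 45.8 + 47.2 + 49.1)/10 = 38.9900
Numerator Σ_{t=1}^{9}(z_t−z̄)(z_{t+1}−z̄) = 353.5189
Denominator Σ(z_t−z̄)² = 485.2890
r_1 = 353.5189 / 485.2890 = 0.728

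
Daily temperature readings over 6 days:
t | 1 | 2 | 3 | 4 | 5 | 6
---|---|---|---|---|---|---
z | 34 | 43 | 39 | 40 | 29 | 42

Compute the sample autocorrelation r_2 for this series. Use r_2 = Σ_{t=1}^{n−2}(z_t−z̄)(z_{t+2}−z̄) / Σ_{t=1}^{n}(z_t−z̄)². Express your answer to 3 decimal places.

Mean z̄ = (34 + 43 + 39 + 40 + 29 + 42)/6 = 37.8333
Deviations from mean: -3.8333, 5.1667, 1.1667, 2.1667, -8.8333, 4.1667
Σ(z_t−z̄)(z_{t+2}−z̄) = (-4.4722) + (11.1944) + (-10.3056) + (9.0278) = 5.4444
Denominator Σ(z_t−z̄)² = 142.8333
r_2 = 5.4444 / 142.8333 = 0.038

0.038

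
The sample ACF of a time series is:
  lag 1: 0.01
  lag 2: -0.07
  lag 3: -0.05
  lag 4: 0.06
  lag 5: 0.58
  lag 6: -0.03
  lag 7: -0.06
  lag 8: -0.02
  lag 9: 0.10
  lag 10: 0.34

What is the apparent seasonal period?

The largest autocorrelation is r_5 = 0.58, with a weaker echo at lag 10 (0.34); the remaining lags stay at or below 0.10.
The dominant spike at lag 5 indicates a seasonal period of 5.

5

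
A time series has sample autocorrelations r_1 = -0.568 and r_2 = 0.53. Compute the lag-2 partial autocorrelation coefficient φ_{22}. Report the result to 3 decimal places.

φ_{22} = (r_2 − r_1²) / (1 − r_1²)
r_1² = (-0.568)² = 0.322624
Numerator = 0.53 − 0.3226 = 0.2074; denominator = 1 − 0.3226 = 0.6774
φ_{22} = 0.2074 / 0.6774 = 0.306

0.306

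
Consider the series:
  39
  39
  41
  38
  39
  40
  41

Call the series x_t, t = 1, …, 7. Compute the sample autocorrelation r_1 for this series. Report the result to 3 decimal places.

-0.190

Mean x̄ = (39 + 39 + 41 + 38 + 39 + 40 + 41)/7 = 39.5714
Σ(x_t−x̄)(x_{t+1}−x̄) = (0.3265) + (-0.8163) + (-2.2449) + (0.8980) + (-0.2449) + (0.6122) = -1.4694
Denominator Σ(x_t−x̄)² = 7.7143
r_1 = -1.4694 / 7.7143 = -0.190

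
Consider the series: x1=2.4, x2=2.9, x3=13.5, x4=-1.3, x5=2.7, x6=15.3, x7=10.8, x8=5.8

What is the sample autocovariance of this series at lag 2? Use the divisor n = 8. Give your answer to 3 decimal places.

-14.802

Mean x̄ = (2.4 + 2.9 + 13.5 − 1.3 + 2.7 + 15.3 + 10.8 + 5.8)/8 = 6.5125
Deviations: -4.1125, -3.6125, 6.9875, -7.8125, -3.8125, 8.7875, 4.2875, -0.7125
Σ_{t=1}^{6}(x_t−x̄)(x_{t+2}−x̄) = -118.4128
γ_2 = -118.4128 / 8 = -14.802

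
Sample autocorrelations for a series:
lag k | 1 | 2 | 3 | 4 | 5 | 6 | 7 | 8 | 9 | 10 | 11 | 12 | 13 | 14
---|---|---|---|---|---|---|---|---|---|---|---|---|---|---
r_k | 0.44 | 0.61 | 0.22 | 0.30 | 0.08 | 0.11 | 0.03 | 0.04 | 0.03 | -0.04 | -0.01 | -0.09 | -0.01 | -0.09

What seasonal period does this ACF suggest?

The largest autocorrelation is r_2 = 0.61; the remaining lags stay at or below 0.44.
The dominant spike at lag 2 indicates a seasonal period of 2.

2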